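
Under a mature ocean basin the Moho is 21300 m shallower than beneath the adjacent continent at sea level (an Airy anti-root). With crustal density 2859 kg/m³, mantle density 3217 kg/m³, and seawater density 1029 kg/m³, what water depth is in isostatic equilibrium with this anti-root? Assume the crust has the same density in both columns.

Replacing a thickness d of crust by seawater at the top must be balanced by replacing crust with mantle at the base: d (ρ_c − ρ_w) = a (ρ_m − ρ_c).
d = a (ρ_m − ρ_c)/(ρ_c − ρ_w) = 21300 m × 358/1830 = 4170 m.

4170 m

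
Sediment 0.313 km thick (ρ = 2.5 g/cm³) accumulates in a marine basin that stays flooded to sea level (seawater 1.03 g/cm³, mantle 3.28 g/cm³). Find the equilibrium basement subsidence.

Submarine loading: the sediment displaces seawater, and the subsidence is in turn flooded, so s (ρ_m − ρ_w) = t (ρ_sed − ρ_w).
s = 0.313 km × (2.5 − 1.03) / (3.28 − 1.03) = 0.204 km.

0.204 km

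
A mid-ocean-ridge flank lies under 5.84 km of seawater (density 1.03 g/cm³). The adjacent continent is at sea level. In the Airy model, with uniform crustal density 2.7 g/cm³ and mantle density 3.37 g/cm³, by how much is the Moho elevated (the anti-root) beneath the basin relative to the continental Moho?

Balancing pressure at the compensation depth: replacing crust with seawater at the top is compensated by replacing crust with mantle at the base: d (ρ_c − ρ_w) = a (ρ_m − ρ_c).
a = d (ρ_c − ρ_w)/(ρ_m − ρ_c) = 5.84 km × 1.67/0.67 = 14.6 km.

14.6 km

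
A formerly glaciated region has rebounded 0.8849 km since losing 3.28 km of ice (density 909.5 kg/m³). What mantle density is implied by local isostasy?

3370 kg/m³

ρ_m = ρ_ice t / u = 909.5 × 3.28 km/0.8849 km = 3370 kg/m³.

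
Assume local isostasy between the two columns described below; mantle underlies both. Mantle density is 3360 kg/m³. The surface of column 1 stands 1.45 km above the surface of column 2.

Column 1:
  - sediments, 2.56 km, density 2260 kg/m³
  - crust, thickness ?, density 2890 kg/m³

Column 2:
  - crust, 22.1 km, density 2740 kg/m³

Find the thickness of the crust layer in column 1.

33.5 km

Take the compensation level at the base of the deeper column (depth z_c below the surface of column 1) and equate Σ ρ_i t_i down to z_c; mantle fills any gap and the z_c terms cancel.
Column 1: 2.56×2260 + x×2890 + (z_c − 2.56 − x)×3360
Column 2: 1.45×0 + 22.1×2740 + (z_c − 1.45 − 22.1)×3360
The z_c×3360 term appears on both sides and cancels. Collect the known terms of each column as K = Σ(ρt)_known − 3360 × (depth of known layers): K_1 = 5785.6 − 3360×2.56 = −2816; K_2 = 60554 − 3360×(1.45 + 22.1) = −18574.
Balance: K_1 − x×(3360 − 2890) = K_2, so x = (K_1 − K_2)/(3360 − 2890) = 15758/470 = 33.5 km.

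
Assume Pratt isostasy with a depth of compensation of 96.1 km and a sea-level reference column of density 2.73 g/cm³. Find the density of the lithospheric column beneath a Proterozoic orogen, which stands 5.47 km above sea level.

Pratt balance: ρ_ref D = ρ (D + h).
ρ = ρ_ref D/(D + h) = 2.73 × 96.1 km/(96.1 km + 5.47 km) = 2.58 g/cm³.

2.58 g/cm³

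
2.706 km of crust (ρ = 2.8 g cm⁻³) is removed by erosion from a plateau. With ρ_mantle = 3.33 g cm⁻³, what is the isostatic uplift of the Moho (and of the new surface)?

Unloading: uplift u = e ρ_c/ρ_m = 2.706 km × 2.8/3.33 = 2.28 km.

2.28 km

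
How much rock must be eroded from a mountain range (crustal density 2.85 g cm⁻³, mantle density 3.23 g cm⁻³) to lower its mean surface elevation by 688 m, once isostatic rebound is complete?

5850 m

Net drop Δ = e − u = e − e ρ_c/ρ_m = e (ρ_m − ρ_c)/ρ_m.
e = Δ ρ_m/(ρ_m − ρ_c) = 688 m × 3.23/0.38 = 5850 m.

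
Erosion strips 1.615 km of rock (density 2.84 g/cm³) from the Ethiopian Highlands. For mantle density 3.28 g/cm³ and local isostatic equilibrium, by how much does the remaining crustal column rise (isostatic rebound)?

Unloading: uplift u = e ρ_c/ρ_m = 1.615 km × 2.84/3.28 = 1.4 km.

1.4 km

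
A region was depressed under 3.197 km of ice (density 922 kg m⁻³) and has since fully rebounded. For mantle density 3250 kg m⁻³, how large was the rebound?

Removing the load lets mantle flow back in; uplift u satisfies ρ_ice t = ρ_m u.
u = t ρ_ice/ρ_m = 3.197 km × 922/3250 = 0.907 km.

0.907 km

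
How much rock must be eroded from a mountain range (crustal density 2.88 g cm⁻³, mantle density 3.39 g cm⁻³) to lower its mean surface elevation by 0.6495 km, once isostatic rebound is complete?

4.32 km

Net drop Δ = e − u = e − e ρ_c/ρ_m = e (ρ_m − ρ_c)/ρ_m.
e = Δ ρ_m/(ρ_m − ρ_c) = 0.6495 km × 3.39/0.51 = 4.32 km.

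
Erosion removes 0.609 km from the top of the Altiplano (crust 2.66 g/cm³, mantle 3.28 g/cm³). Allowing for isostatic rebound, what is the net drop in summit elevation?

0.115 km

Rebound u = e ρ_c/ρ_m = 0.609 km × 2.66/3.28 = 0.4939 km.
Net surface drop = e − u = 0.609 km − 0.4939 km = e (ρ_m − ρ_c)/ρ_m = 0.115 km.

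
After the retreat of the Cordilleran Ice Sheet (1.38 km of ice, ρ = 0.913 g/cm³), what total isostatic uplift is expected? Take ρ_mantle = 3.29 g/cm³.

0.383 km

Removing the load lets mantle flow back in; uplift u satisfies ρ_ice t = ρ_m u.
u = t ρ_ice/ρ_m = 1.38 km × 0.913/3.29 = 0.383 km.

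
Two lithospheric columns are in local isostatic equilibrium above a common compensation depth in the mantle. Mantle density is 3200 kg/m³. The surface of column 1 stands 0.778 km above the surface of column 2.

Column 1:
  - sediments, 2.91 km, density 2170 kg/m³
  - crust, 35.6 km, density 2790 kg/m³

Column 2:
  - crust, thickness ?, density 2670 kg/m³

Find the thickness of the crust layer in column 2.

28.5 km

Take the compensation level at the base of the deeper column (depth z_c below the surface of column 1) and equate Σ ρ_i t_i down to z_c; mantle fills any gap and the z_c terms cancel.
Column 1: 2.91×2170 + 35.6×2790 + (z_c − 38.51)×3200
Column 2: 0.778×0 + x×2670 + (z_c − 0.778 − 0 − x)×3200
The z_c×3200 term appears on both sides and cancels. Collect the known terms of each column as K = Σ(ρt)_known − 3200 × (depth of known layers): K_1 = 105638.7 − 3200×38.51 = −17593.3; K_2 = 0 − 3200×(0.778 + 0) = −2489.6.
Balance: K_1 = K_2 − x×(3200 − 2670), so x = (K_2 − K_1)/(3200 − 2670) = 15103.7/530 = 28.5 km.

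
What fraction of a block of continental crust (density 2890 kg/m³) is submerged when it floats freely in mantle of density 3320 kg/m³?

Submerged fraction = ρ_obj/ρ_fluid = 2890/3320 = 87%.

87%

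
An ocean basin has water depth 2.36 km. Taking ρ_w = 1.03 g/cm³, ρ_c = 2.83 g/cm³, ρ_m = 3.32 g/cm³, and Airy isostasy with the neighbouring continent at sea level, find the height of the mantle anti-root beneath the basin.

For local isostatic compensation: replacing crust with seawater at the top is compensated by replacing crust with mantle at the base: d (ρ_c − ρ_w) = a (ρ_m − ρ_c).
a = d (ρ_c − ρ_w)/(ρ_m − ρ_c) = 2.36 km × 1.8/0.49 = 8.67 km.

8.67 km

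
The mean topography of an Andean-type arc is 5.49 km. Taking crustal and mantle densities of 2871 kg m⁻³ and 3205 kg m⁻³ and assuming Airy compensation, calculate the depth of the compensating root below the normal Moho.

47.2 km

Balancing pressure at the compensation depth: the weight of the topography is balanced by the buoyancy of the root, ρ_c h = (ρ_m − ρ_c) r.
r = h · ρ_c / (ρ_m − ρ_c) = 5.49 km × 2871 / (3205 − 2871) = 47.2 km.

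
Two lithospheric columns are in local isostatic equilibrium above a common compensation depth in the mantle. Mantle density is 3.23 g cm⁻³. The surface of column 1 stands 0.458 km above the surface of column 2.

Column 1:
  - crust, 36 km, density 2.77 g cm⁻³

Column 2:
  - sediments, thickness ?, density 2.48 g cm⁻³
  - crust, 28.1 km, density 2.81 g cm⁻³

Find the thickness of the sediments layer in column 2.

Take the compensation level at the base of the deeper column (depth z_c below the surface of column 1) and equate Σ ρ_i t_i down to z_c; mantle fills any gap and the z_c terms cancel.
Column 1: 36×2.77 + (z_c − 36)×3.23
Column 2: 0.458×0 + x×2.48 + 28.1×2.81 + (z_c − 0.458 − 28.1 − x)×3.23
The z_c×3.23 term appears on both sides and cancels. Collect the known terms of each column as K = Σ(ρt)_known − 3.23 × (depth of known layers): K_1 = 99.72 − 3.23×36 = −16.56; K_2 = 78.961 − 3.23×(0.458 + 28.1) = −13.28134.
Balance: K_1 = K_2 − x×(3.23 − 2.48), so x = (K_2 − K_1)/(3.23 − 2.48) = 3.27866/0.75 = 4.37 km.

4.37 km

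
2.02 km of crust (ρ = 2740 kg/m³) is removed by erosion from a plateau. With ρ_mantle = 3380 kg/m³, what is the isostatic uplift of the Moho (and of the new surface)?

Unloading: uplift u = e ρ_c/ρ_m = 2.02 km × 2740/3380 = 1.64 km.

1.64 km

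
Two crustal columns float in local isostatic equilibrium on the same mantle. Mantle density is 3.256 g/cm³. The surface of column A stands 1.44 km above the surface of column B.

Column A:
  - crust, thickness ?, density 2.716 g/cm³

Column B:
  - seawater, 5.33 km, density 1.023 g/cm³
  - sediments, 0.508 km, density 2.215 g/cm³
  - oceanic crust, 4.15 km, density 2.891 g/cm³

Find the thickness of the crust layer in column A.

34.5 km

Take the compensation level at the base of the deeper column (depth z_c below the surface of column A) and equate Σ ρ_i t_i down to z_c; mantle fills any gap and the z_c terms cancel.
Column A: x×2.716 + (z_c − 0 − x)×3.256
Column B: 1.44×0 + 5.33×1.023 + 0.508×2.215 + 4.15×2.891 + (z_c − 1.44 − 9.988)×3.256
The z_c×3.256 term appears on both sides and cancels. Collect the known terms of each column as K = Σ(ρt)_known − 3.256 × (depth of known layers): K_A = 0 − 3.256×0 = 0; K_B = 18.57546 − 3.256×(1.44 + 9.988) = −18.634108.
Balance: K_A − x×(3.256 − 2.716) = K_B, so x = (K_A − K_B)/(3.256 − 2.716) = 18.6341/0.54 = 34.5 km.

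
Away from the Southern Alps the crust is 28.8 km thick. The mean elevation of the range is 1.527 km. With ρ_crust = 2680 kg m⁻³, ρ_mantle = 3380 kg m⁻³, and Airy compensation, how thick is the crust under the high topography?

Root depth r = h ρ_c / (ρ_m − ρ_c) = 1.527 km × 2680 / 700 = 5.846 km.
Total thickness = T + h + r = 28.8 km + 1.527 km + 5.846 km = 36.2 km.

36.2 km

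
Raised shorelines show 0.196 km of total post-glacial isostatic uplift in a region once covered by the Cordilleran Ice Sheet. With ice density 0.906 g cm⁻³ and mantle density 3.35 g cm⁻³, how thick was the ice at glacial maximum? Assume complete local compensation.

u = t ρ_ice/ρ_m → t = u ρ_m/ρ_ice = 0.196 km × 3.35/0.906 = 0.725 km.

0.725 km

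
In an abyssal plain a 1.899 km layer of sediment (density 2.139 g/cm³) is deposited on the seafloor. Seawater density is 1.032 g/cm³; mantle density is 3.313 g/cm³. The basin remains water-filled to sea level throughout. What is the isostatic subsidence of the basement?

Submarine loading: the sediment displaces seawater, and the subsidence is in turn flooded, so s (ρ_m − ρ_w) = t (ρ_sed − ρ_w).
s = 1.899 km × (2.139 − 1.032) / (3.313 − 1.032) = 0.922 km.

0.922 km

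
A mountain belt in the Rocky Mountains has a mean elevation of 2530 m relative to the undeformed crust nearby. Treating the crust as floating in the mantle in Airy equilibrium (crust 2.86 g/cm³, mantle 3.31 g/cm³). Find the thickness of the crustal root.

In Airy isostatic equilibrium: the weight of the topography is balanced by the buoyancy of the root, ρ_c h = (ρ_m − ρ_c) r.
r = h · ρ_c / (ρ_m − ρ_c) = 2530 m × 2.86 / (3.31 − 2.86) = 16100 m.

16100 m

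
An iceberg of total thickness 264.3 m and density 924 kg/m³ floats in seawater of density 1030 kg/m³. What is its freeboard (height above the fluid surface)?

Floating equilibrium: submerged depth d = t ρ_obj/ρ_fluid = 264.3 m × 924/1030 = 237.1 m.
Freeboard = t − d = 264.3 m − 237.1 m = 27.2 m.

27.2 m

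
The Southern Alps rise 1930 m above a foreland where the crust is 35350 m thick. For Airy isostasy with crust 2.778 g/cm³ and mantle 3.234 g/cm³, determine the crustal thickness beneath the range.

49000 m

Root depth r = h ρ_c / (ρ_m − ρ_c) = 1930 m × 2.778 / 0.456 = 11760 m.
Total thickness = T + h + r = 35350 m + 1930 m + 11760 m = 49000 m.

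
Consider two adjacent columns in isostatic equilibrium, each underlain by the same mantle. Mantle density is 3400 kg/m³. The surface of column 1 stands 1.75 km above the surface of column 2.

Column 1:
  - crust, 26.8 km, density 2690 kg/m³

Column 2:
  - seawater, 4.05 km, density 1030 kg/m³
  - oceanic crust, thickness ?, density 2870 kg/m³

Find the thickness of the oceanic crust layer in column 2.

Take the compensation level at the base of the deeper column (depth z_c below the surface of column 1) and equate Σ ρ_i t_i down to z_c; mantle fills any gap and the z_c terms cancel.
Column 1: 26.8×2690 + (z_c − 26.8)×3400
Column 2: 1.75×0 + 4.05×1030 + x×2870 + (z_c − 1.75 − 4.05 − x)×3400
The z_c×3400 term appears on both sides and cancels. Collect the known terms of each column as K = Σ(ρt)_known − 3400 × (depth of known layers): K_1 = 72092 − 3400×26.8 = −19028; K_2 = 4171.5 − 3400×(1.75 + 4.05) = −15548.5.
Balance: K_1 = K_2 − x×(3400 − 2870), so x = (K_2 − K_1)/(3400 − 2870) = 3479.5/530 = 6.57 km.

6.57 km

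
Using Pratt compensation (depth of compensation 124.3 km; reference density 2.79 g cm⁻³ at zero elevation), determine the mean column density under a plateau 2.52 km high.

Pratt balance: ρ_ref D = ρ (D + h).
ρ = ρ_ref D/(D + h) = 2.79 × 124.3 km/(124.3 km + 2.52 km) = 2.73 g cm⁻³.

2.73 g cm⁻³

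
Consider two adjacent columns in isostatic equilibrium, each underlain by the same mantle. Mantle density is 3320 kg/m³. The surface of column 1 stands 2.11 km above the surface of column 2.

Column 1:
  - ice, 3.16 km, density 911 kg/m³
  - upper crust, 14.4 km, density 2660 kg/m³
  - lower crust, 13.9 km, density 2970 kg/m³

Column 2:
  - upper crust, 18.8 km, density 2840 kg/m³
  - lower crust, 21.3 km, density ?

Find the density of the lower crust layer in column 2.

3040 kg/m³

Take the compensation level at the base of the deeper column (depth z_c below the surface of column 1) and equate Σ ρ_i t_i down to z_c; mantle fills any gap and the z_c terms cancel.
Column 1: 3.16×911 + 14.4×2660 + 13.9×2970 + (z_c − 31.46)×3320
Column 2: 2.11×0 + 18.8×2840 + 21.3×ρ + (z_c − 2.11 − 40.1)×3320
The z_c×3320 term appears on both sides and cancels. Collect the known terms of each column as K = Σ(ρt)_known − 3320 × (depth of known layers): K_1 = 82465.76 − 3320×31.46 = −21981.44; K_2 = 53392 − 3320×(2.11 + 40.1) = −86745.2.
Balance: K_1 = K_2 + 21.3×ρ, so ρ = (K_1 − K_2)/21.3 = 64763.8/21.3 = 3040 kg/m³.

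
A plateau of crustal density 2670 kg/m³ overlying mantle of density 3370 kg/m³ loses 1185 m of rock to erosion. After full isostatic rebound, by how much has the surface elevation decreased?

246 m

Rebound u = e ρ_c/ρ_m = 1185 m × 2670/3370 = 938.9 m.
Net surface drop = e − u = 1185 m − 938.9 m = e (ρ_m − ρ_c)/ρ_m = 246 m.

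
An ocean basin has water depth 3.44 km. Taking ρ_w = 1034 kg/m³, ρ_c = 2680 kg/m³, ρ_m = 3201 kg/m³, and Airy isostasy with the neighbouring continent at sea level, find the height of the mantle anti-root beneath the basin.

10.9 km

Isostatic balance requires: replacing crust with seawater at the top is compensated by replacing crust with mantle at the base: d (ρ_c − ρ_w) = a (ρ_m − ρ_c).
a = d (ρ_c − ρ_w)/(ρ_m − ρ_c) = 3.44 km × 1646/521 = 10.9 km.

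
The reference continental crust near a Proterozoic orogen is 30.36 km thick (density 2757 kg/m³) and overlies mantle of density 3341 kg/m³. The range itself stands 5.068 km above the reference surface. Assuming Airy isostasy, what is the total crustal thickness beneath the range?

59.4 km

Root depth r = h ρ_c / (ρ_m − ρ_c) = 5.068 km × 2757 / 584 = 23.93 km.
Total thickness = T + h + r = 30.36 km + 5.068 km + 23.93 km = 59.4 km.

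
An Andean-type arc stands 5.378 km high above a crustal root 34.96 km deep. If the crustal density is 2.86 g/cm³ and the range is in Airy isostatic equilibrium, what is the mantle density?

3.3 g/cm³

Airy balance: ρ_c h = (ρ_m − ρ_c) r → ρ_m = ρ_c (1 + h/r).
ρ_m = 2.86 × (1 + 5.378 km/34.96 km) = 3.3 g/cm³.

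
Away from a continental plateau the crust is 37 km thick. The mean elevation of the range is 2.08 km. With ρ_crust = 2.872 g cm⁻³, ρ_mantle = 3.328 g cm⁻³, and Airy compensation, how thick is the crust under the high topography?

Root depth r = h ρ_c / (ρ_m − ρ_c) = 2.08 km × 2.872 / 0.456 = 13.1 km.
Total thickness = T + h + r = 37 km + 2.08 km + 13.1 km = 52.2 km.

52.2 km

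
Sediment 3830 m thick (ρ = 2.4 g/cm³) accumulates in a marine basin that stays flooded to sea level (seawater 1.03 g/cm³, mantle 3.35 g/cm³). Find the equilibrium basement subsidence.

2260 m

Submarine loading: the sediment displaces seawater, and the subsidence is in turn flooded, so s (ρ_m − ρ_w) = t (ρ_sed − ρ_w).
s = 3830 m × (2.4 − 1.03) / (3.35 − 1.03) = 2260 m.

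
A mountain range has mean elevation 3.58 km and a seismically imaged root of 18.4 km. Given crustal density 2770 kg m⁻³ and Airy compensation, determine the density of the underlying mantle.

Airy balance: ρ_c h = (ρ_m − ρ_c) r → ρ_m = ρ_c (1 + h/r).
ρ_m = 2770 × (1 + 3.58 km/18.4 km) = 3310 kg m⁻³.

3310 kg m⁻³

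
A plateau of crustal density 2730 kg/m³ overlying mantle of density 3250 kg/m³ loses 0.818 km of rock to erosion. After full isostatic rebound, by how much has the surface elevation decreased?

Rebound u = e ρ_c/ρ_m = 0.818 km × 2730/3250 = 0.6871 km.
Net surface drop = e − u = 0.818 km − 0.6871 km = e (ρ_m − ρ_c)/ρ_m = 0.131 km.

0.131 km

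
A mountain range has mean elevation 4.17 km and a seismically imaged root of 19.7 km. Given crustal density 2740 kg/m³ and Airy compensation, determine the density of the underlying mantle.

Airy balance: ρ_c h = (ρ_m − ρ_c) r → ρ_m = ρ_c (1 + h/r).
ρ_m = 2740 × (1 + 4.17 km/19.7 km) = 3320 kg/m³.

3320 kg/m³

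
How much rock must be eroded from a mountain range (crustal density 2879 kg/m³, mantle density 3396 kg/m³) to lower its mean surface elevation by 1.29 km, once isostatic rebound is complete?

Net drop Δ = e − u = e − e ρ_c/ρ_m = e (ρ_m − ρ_c)/ρ_m.
e = Δ ρ_m/(ρ_m − ρ_c) = 1.29 km × 3396/517 = 8.47 km.

8.47 km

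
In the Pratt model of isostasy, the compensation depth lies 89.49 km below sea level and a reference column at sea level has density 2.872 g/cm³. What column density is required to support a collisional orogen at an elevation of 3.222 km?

Pratt balance: ρ_ref D = ρ (D + h).
ρ = ρ_ref D/(D + h) = 2.872 × 89.49 km/(89.49 km + 3.222 km) = 2.77 g/cm³.

2.77 g/cm³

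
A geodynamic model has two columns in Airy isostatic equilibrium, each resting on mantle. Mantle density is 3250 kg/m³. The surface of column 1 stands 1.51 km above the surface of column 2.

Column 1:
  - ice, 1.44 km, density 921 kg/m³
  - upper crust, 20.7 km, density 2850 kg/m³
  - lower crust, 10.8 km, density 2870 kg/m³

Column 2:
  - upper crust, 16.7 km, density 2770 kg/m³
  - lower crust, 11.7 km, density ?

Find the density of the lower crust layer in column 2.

3010 kg/m³

Take the compensation level at the base of the deeper column (depth z_c below the surface of column 1) and equate Σ ρ_i t_i down to z_c; mantle fills any gap and the z_c terms cancel.
Column 1: 1.44×921 + 20.7×2850 + 10.8×2870 + (z_c − 32.94)×3250
Column 2: 1.51×0 + 16.7×2770 + 11.7×ρ + (z_c − 1.51 − 28.4)×3250
The z_c×3250 term appears on both sides and cancels. Collect the known terms of each column as K = Σ(ρt)_known − 3250 × (depth of known layers): K_1 = 91317.24 − 3250×32.94 = −15737.76; K_2 = 46259 − 3250×(1.51 + 28.4) = −50948.5.
Balance: K_1 = K_2 + 11.7×ρ, so ρ = (K_1 − K_2)/11.7 = 35210.7/11.7 = 3010 kg/m³.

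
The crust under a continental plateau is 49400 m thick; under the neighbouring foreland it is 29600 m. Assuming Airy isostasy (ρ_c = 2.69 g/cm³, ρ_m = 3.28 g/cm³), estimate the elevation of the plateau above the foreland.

Excess crust Δ = 49400 m − 29600 m = 19800 m, split between elevation h and root r with h + r = Δ.
Airy balance ρ_c h = (ρ_m − ρ_c) r gives r = h ρ_c/(ρ_m − ρ_c), so h (1 + ρ_c/(ρ_m − ρ_c)) = Δ, i.e. h = Δ (ρ_m − ρ_c)/ρ_m.
h = 19800 m × 0.59/3.28 = 3560 m.

3560 m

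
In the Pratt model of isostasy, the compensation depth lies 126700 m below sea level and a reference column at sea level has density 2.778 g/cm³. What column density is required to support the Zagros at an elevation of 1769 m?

2.74 g/cm³

Pratt balance: ρ_ref D = ρ (D + h).
ρ = ρ_ref D/(D + h) = 2.778 × 126700 m/(126700 m + 1769 m) = 2.74 g/cm³.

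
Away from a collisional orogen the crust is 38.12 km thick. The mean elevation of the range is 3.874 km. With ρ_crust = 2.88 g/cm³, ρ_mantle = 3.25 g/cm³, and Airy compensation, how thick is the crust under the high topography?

72.1 km

Root depth r = h ρ_c / (ρ_m − ρ_c) = 3.874 km × 2.88 / 0.37 = 30.15 km.
Total thickness = T + h + r = 38.12 km + 3.874 km + 30.15 km = 72.1 km.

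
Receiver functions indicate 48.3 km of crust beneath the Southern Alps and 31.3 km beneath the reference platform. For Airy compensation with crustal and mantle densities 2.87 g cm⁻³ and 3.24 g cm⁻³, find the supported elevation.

Excess crust Δ = 48.3 km − 31.3 km = 17 km, split between elevation h and root r with h + r = Δ.
Airy balance ρ_c h = (ρ_m − ρ_c) r gives r = h ρ_c/(ρ_m − ρ_c), so h (1 + ρ_c/(ρ_m − ρ_c)) = Δ, i.e. h = Δ (ρ_m − ρ_c)/ρ_m.
h = 17 km × 0.37/3.24 = 1.94 km.

1.94 km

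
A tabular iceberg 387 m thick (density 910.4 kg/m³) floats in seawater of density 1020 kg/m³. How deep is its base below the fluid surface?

Draft d = t ρ_obj/ρ_fluid = 387 m × 910.4/1020 = 345 m.

345 m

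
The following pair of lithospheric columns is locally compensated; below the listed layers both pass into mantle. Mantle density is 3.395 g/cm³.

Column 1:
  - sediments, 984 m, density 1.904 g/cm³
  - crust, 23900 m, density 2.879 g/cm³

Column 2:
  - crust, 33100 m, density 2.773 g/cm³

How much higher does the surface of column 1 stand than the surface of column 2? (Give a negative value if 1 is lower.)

−2000 m

For any compensation level in the mantle, the mantle terms cancel and isostasy reduces to e = (Σt_1 − Σt_2) − (Σ(ρt)_1 − Σ(ρt)_2) / ρ_m.
Σt_1 = 24884 m; Σt_2 = 33100 m; Σ(ρt)_1 = 70681.636; Σ(ρt)_2 = 91786.3 (in m·g/cm³).
e = (24884 − 33100) − (70681.636 − 91786.3) / 3.395 = −2000 m.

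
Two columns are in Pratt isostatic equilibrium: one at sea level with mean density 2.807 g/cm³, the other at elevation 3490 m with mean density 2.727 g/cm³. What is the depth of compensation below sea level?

119000 m

ρ_ref D = ρ (D + h) → D (ρ_ref − ρ) = ρ h.
D = ρ h/(ρ_ref − ρ) = 2.727 × 3490 m/(2.807 − 2.727) = 119000 m.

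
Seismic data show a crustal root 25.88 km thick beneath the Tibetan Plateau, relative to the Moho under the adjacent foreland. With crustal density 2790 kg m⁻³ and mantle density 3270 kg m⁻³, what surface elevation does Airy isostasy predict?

4.45 km

Balancing pressure at the compensation depth: ρ_c h = (ρ_m − ρ_c) r.
h = r (ρ_m − ρ_c) / ρ_c = 25.88 km × (3270 − 2790) / 2790 = 4.45 km.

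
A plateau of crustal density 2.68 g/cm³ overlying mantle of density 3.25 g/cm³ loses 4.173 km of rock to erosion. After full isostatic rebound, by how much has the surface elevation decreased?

Rebound u = e ρ_c/ρ_m = 4.173 km × 2.68/3.25 = 3.441 km.
Net surface drop = e − u = 4.173 km − 3.441 km = e (ρ_m − ρ_c)/ρ_m = 0.732 km.

0.732 km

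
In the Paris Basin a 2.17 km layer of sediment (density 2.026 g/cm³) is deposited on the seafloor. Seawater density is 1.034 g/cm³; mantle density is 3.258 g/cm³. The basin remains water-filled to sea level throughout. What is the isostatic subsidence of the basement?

Submarine loading: the sediment displaces seawater, and the subsidence is in turn flooded, so s (ρ_m − ρ_w) = t (ρ_sed − ρ_w).
s = 2.17 km × (2.026 − 1.034) / (3.258 − 1.034) = 0.968 km.

0.968 km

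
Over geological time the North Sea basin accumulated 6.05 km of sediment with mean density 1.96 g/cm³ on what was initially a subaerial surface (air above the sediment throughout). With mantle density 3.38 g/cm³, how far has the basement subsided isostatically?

3.51 km

Subaerial load: s = t ρ_sed / ρ_m = 6.05 km × 1.96/3.38 = 3.51 km.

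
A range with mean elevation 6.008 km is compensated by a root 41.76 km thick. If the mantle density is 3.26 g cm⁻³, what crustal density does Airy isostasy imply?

ρ_c h = (ρ_m − ρ_c) r → ρ_c (h + r) = ρ_m r → ρ_c = ρ_m r / (h + r).
ρ_c = 3.26 × 41.76 km / (6.008 km + 41.76 km) = 2.85 g cm⁻³.

2.85 g cm⁻³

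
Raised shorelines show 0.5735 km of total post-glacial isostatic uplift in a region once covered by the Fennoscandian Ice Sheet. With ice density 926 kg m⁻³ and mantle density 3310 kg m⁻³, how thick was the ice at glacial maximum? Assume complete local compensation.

u = t ρ_ice/ρ_m → t = u ρ_m/ρ_ice = 0.5735 km × 3310/926 = 2.05 km.

2.05 km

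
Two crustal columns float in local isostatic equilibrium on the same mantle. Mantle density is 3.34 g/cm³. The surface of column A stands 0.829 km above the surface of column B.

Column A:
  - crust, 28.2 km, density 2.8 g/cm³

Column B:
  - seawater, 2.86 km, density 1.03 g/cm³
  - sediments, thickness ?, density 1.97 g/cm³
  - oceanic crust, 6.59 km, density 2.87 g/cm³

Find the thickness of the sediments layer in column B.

Take the compensation level at the base of the deeper column (depth z_c below the surface of column A) and equate Σ ρ_i t_i down to z_c; mantle fills any gap and the z_c terms cancel.
Column A: 28.2×2.8 + (z_c − 28.2)×3.34
Column B: 0.829×0 + 2.86×1.03 + x×1.97 + 6.59×2.87 + (z_c − 0.829 − 9.45 − x)×3.34
The z_c×3.34 term appears on both sides and cancels. Collect the known terms of each column as K = Σ(ρt)_known − 3.34 × (depth of known layers): K_A = 78.96 − 3.34×28.2 = −15.228; K_B = 21.8591 − 3.34×(0.829 + 9.45) = −12.47276.
Balance: K_A = K_B − x×(3.34 − 1.97), so x = (K_B − K_A)/(3.34 − 1.97) = 2.75524/1.37 = 2.01 km.

2.01 km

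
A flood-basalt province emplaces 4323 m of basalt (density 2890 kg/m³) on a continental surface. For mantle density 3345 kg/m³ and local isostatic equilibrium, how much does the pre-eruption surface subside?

Subaerial loading: s = t ρ_load / ρ_m.
s = 4323 m × 2890/3345 = 3730 m.

3730 m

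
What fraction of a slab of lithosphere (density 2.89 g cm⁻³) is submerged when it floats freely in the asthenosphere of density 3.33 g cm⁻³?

Submerged fraction = ρ_obj/ρ_fluid = 2.89/3.33 = 86.8%.

86.8%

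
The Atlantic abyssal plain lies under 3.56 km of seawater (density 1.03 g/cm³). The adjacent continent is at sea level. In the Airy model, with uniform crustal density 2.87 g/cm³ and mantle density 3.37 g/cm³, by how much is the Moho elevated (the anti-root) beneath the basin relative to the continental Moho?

For local isostatic compensation: replacing crust with seawater at the top is compensated by replacing crust with mantle at the base: d (ρ_c − ρ_w) = a (ρ_m − ρ_c).
a = d (ρ_c − ρ_w)/(ρ_m − ρ_c) = 3.56 km × 1.84/0.5 = 13.1 km.

13.1 km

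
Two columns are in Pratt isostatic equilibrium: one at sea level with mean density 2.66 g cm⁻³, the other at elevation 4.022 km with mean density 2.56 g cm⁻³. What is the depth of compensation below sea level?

103 km

ρ_ref D = ρ (D + h) → D (ρ_ref − ρ) = ρ h.
D = ρ h/(ρ_ref − ρ) = 2.56 × 4.022 km/(2.66 − 2.56) = 103 km.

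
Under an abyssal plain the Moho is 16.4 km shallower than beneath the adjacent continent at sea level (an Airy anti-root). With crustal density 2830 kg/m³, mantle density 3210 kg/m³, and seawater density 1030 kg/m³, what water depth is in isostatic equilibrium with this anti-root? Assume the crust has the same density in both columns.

3.46 km

Replacing a thickness d of crust by seawater at the top must be balanced by replacing crust with mantle at the base: d (ρ_c − ρ_w) = a (ρ_m − ρ_c).
d = a (ρ_m − ρ_c)/(ρ_c − ρ_w) = 16.4 km × 380/1800 = 3.46 km.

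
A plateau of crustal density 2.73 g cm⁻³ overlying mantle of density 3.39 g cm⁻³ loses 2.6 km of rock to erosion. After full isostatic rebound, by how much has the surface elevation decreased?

0.506 km

Rebound u = e ρ_c/ρ_m = 2.6 km × 2.73/3.39 = 2.094 km.
Net surface drop = e − u = 2.6 km − 2.094 km = e (ρ_m − ρ_c)/ρ_m = 0.506 km.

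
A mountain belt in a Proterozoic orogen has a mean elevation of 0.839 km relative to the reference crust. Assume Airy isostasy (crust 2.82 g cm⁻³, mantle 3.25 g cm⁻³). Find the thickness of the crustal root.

Balancing pressure at the compensation depth: the weight of the topography is balanced by the buoyancy of the root, ρ_c h = (ρ_m − ρ_c) r.
r = h · ρ_c / (ρ_m − ρ_c) = 0.839 km × 2.82 / (3.25 − 2.82) = 5.5 km.

5.5 km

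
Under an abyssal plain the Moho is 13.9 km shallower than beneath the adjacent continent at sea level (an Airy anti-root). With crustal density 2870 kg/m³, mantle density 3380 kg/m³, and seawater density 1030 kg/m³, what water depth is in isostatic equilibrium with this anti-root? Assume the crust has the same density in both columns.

Replacing a thickness d of crust by seawater at the top must be balanced by replacing crust with mantle at the base: d (ρ_c − ρ_w) = a (ρ_m − ρ_c).
d = a (ρ_m − ρ_c)/(ρ_c − ρ_w) = 13.9 km × 510/1840 = 3.85 km.

3.85 km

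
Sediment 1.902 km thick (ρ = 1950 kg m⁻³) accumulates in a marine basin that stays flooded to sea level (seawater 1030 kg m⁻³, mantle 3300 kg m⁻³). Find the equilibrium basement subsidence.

Submarine loading: the sediment displaces seawater, and the subsidence is in turn flooded, so s (ρ_m − ρ_w) = t (ρ_sed − ρ_w).
s = 1.902 km × (1950 − 1030) / (3300 − 1030) = 0.771 km.

0.771 km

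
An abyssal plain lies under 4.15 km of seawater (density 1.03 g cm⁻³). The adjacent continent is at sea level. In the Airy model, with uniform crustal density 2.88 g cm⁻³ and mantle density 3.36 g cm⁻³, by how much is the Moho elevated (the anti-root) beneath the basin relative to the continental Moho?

In Airy isostatic equilibrium: replacing crust with seawater at the top is compensated by replacing crust with mantle at the base: d (ρ_c − ρ_w) = a (ρ_m − ρ_c).
a = d (ρ_c − ρ_w)/(ρ_m − ρ_c) = 4.15 km × 1.85/0.48 = 16 km.

16 km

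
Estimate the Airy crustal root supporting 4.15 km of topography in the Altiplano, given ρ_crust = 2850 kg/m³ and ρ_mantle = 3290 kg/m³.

Isostatic balance requires: the weight of the topography is balanced by the buoyancy of the root, ρ_c h = (ρ_m − ρ_c) r.
r = h · ρ_c / (ρ_m − ρ_c) = 4.15 km × 2850 / (3290 − 2850) = 26.9 km.

26.9 km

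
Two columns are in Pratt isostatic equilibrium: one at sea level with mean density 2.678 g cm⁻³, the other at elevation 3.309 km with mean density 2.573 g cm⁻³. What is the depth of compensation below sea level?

ρ_ref D = ρ (D + h) → D (ρ_ref − ρ) = ρ h.
D = ρ h/(ρ_ref − ρ) = 2.573 × 3.309 km/(2.678 − 2.573) = 81.1 km.

81.1 km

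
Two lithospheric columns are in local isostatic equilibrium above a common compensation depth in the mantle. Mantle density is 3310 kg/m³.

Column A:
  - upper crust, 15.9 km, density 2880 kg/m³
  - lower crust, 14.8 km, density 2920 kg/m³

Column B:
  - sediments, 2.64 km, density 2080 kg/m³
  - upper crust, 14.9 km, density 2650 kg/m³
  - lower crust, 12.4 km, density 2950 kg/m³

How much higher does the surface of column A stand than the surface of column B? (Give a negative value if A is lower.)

For any compensation level in the mantle, the mantle terms cancel and isostasy reduces to e = (Σt_A − Σt_B) − (Σ(ρt)_A − Σ(ρt)_B) / ρ_m.
Σt_A = 30.7 km; Σt_B = 29.94 km; Σ(ρt)_A = 89008; Σ(ρt)_B = 81556.2 (in km·kg/m³).
e = (30.7 − 29.94) − (89008 − 81556.2) / 3310 = −1.49 km.

−1.49 km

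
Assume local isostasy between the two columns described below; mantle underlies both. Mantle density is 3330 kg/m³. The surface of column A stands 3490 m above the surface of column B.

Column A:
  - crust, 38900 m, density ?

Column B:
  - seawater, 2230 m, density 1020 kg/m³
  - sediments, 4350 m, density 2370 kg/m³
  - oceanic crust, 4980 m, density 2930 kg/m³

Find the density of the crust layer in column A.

2740 kg/m³

Take the compensation level at the base of the deeper column (depth z_c below the surface of column A) and equate Σ ρ_i t_i down to z_c; mantle fills any gap and the z_c terms cancel.
Column A: 38900×ρ + (z_c − 38900)×3330
Column B: 3490×0 + 2230×1020 + 4350×2370 + 4980×2930 + (z_c − 3490 − 11560)×3330
The z_c×3330 term appears on both sides and cancels. Collect the known terms of each column as K = Σ(ρt)_known − 3330 × (depth of known layers): K_A = 0 − 3330×38900 = −129537000; K_B = 27175500 − 3330×(3490 + 11560) = −22941000.
Balance: K_A + 38900×ρ = K_B, so ρ = (K_B − K_A)/38900 = 106596000/38900 = 2740 kg/m³.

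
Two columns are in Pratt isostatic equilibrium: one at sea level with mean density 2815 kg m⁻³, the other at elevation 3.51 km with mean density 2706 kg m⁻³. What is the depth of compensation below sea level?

87.1 km

ρ_ref D = ρ (D + h) → D (ρ_ref − ρ) = ρ h.
D = ρ h/(ρ_ref − ρ) = 2706 × 3.51 km/(2815 − 2706) = 87.1 km.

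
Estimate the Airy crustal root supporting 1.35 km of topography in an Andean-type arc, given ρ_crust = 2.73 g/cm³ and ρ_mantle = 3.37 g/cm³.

By Archimedes' principle applied to the lithosphere: the weight of the topography is balanced by the buoyancy of the root, ρ_c h = (ρ_m − ρ_c) r.
r = h · ρ_c / (ρ_m − ρ_c) = 1.35 km × 2.73 / (3.37 − 2.73) = 5.76 km.

5.76 km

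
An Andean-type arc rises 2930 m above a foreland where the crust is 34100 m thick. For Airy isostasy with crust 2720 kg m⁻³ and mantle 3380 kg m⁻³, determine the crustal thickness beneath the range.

Root depth r = h ρ_c / (ρ_m − ρ_c) = 2930 m × 2720 / 660 = 12080 m.
Total thickness = T + h + r = 34100 m + 2930 m + 12080 m = 49100 m.

49100 m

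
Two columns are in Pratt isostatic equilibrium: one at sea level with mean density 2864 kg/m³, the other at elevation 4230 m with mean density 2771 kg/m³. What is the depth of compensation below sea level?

ρ_ref D = ρ (D + h) → D (ρ_ref − ρ) = ρ h.
D = ρ h/(ρ_ref − ρ) = 2771 × 4230 m/(2864 − 2771) = 126000 m.

126000 m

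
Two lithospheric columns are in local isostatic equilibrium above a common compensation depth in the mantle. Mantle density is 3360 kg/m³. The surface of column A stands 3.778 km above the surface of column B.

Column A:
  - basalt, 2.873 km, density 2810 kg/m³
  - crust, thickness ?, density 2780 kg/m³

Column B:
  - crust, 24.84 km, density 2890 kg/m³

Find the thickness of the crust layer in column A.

39.3 km

Take the compensation level at the base of the deeper column (depth z_c below the surface of column A) and equate Σ ρ_i t_i down to z_c; mantle fills any gap and the z_c terms cancel.
Column A: 2.873×2810 + x×2780 + (z_c − 2.873 − x)×3360
Column B: 3.778×0 + 24.84×2890 + (z_c − 3.778 − 24.84)×3360
The z_c×3360 term appears on both sides and cancels. Collect the known terms of each column as K = Σ(ρt)_known − 3360 × (depth of known layers): K_A = 8073.13 − 3360×2.873 = −1580.15; K_B = 71787.6 − 3360×(3.778 + 24.84) = −24368.88.
Balance: K_A − x×(3360 − 2780) = K_B, so x = (K_A − K_B)/(3360 − 2780) = 22788.7/580 = 39.3 km.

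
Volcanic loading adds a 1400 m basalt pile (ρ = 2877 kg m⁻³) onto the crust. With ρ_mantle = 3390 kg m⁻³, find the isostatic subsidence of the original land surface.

1190 m

Subaerial loading: s = t ρ_load / ρ_m.
s = 1400 m × 2877/3390 = 1190 m.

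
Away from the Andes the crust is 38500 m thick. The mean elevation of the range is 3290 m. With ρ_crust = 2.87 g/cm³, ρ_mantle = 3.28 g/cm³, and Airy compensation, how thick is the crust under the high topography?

Root depth r = h ρ_c / (ρ_m − ρ_c) = 3290 m × 2.87 / 0.41 = 23030 m.
Total thickness = T + h + r = 38500 m + 3290 m + 23030 m = 64800 m.

64800 m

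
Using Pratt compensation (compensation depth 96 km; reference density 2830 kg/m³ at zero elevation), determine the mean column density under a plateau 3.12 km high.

2740 kg/m³

Pratt balance: ρ_ref D = ρ (D + h).
ρ = ρ_ref D/(D + h) = 2830 × 96 km/(96 km + 3.12 km) = 2740 kg/m³.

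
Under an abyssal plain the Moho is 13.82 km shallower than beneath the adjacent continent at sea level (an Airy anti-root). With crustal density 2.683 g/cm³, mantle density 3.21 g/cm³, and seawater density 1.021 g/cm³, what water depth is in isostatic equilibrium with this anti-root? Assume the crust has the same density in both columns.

4.38 km

Replacing a thickness d of crust by seawater at the top must be balanced by replacing crust with mantle at the base: d (ρ_c − ρ_w) = a (ρ_m − ρ_c).
d = a (ρ_m − ρ_c)/(ρ_c − ρ_w) = 13.82 km × 0.527/1.662 = 4.38 km.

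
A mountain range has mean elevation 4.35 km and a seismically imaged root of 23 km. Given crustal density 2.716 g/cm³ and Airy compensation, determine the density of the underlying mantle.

3.23 g/cm³

Airy balance: ρ_c h = (ρ_m − ρ_c) r → ρ_m = ρ_c (1 + h/r).
ρ_m = 2.716 × (1 + 4.35 km/23 km) = 3.23 g/cm³.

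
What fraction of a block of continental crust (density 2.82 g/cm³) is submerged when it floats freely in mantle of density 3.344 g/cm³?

0.843

Submerged fraction = ρ_obj/ρ_fluid = 2.82/3.344 = 0.843.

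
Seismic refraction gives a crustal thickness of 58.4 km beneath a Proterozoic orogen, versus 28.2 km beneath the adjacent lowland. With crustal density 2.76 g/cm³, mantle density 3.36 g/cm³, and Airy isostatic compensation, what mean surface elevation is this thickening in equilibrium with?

Excess crust Δ = 58.4 km − 28.2 km = 30.2 km, split between elevation h and root r with h + r = Δ.
Airy balance ρ_c h = (ρ_m − ρ_c) r gives r = h ρ_c/(ρ_m − ρ_c), so h (1 + ρ_c/(ρ_m − ρ_c)) = Δ, i.e. h = Δ (ρ_m − ρ_c)/ρ_m.
h = 30.2 km × 0.6/3.36 = 5.39 km.

5.39 km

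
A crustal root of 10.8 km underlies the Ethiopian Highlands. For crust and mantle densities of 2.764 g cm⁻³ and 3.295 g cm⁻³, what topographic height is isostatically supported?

By Archimedes' principle applied to the lithosphere: ρ_c h = (ρ_m − ρ_c) r.
h = r (ρ_m − ρ_c) / ρ_c = 10.8 km × (3.295 − 2.764) / 2.764 = 2.07 km.

2.07 km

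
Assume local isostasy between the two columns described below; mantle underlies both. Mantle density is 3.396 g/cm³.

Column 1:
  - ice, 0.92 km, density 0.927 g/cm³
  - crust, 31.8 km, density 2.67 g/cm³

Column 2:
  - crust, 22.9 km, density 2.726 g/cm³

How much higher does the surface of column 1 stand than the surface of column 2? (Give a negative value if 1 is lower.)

2.95 km

For any compensation level in the mantle, the mantle terms cancel and isostasy reduces to e = (Σt_1 − Σt_2) − (Σ(ρt)_1 − Σ(ρt)_2) / ρ_m.
Σt_1 = 32.72 km; Σt_2 = 22.9 km; Σ(ρt)_1 = 85.75884; Σ(ρt)_2 = 62.4254 (in km·g/cm³).
e = (32.72 − 22.9) − (85.75884 − 62.4254) / 3.396 = 2.95 km.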